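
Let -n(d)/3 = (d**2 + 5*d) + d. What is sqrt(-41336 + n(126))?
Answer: 4*I*sqrt(5702) ≈ 302.05*I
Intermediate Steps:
n(d) = -18*d - 3*d**2 (n(d) = -3*((d**2 + 5*d) + d) = -3*(d**2 + 6*d) = -18*d - 3*d**2)
sqrt(-41336 + n(126)) = sqrt(-41336 - 3*126*(6 + 126)) = sqrt(-41336 - 3*126*132) = sqrt(-41336 - 49896) = sqrt(-91232) = 4*I*sqrt(5702)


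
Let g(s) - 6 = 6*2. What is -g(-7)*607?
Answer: -10926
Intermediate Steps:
g(s) = 18 (g(s) = 6 + 6*2 = 6 + 12 = 18)
-g(-7)*607 = -18*607 = -1*10926 = -10926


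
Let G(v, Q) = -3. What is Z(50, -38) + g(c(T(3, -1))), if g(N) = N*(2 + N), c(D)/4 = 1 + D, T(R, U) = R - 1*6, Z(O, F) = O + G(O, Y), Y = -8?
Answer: 95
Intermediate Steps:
Z(O, F) = -3 + O (Z(O, F) = O - 3 = -3 + O)
T(R, U) = -6 + R (T(R, U) = R - 6 = -6 + R)
c(D) = 4 + 4*D (c(D) = 4*(1 + D) = 4 + 4*D)
Z(50, -38) + g(c(T(3, -1))) = (-3 + 50) + (4 + 4*(-6 + 3))*(2 + (4 + 4*(-6 + 3))) = 47 + (4 + 4*(-3))*(2 + (4 + 4*(-3))) = 47 + (4 - 12)*(2 + (4 - 12)) = 47 - 8*(2 - 8) = 47 - 8*(-6) = 47 + 48 = 95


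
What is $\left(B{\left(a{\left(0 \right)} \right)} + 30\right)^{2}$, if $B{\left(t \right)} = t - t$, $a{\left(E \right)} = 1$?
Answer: $900$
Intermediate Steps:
$B{\left(t \right)} = 0$
$\left(B{\left(a{\left(0 \right)} \right)} + 30\right)^{2} = \left(0 + 30\right)^{2} = 30^{2} = 900$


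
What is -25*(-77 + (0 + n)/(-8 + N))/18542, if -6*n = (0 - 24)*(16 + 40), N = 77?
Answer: 127225/1279398 ≈ 0.099441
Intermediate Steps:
n = 224 (n = -(0 - 24)*(16 + 40)/6 = -(-4)*56 = -1/6*(-1344) = 224)
-25*(-77 + (0 + n)/(-8 + N))/18542 = -25*(-77 + (0 + 224)/(-8 + 77))/18542 = -25*(-77 + 224/69)*(1/18542) = -25*(-5089/69)*(1/18542) = (127225/69)*(1/18542) = 127225/1279398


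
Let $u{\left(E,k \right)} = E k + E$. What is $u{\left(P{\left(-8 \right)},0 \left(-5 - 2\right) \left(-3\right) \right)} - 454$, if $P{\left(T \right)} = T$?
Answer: $-462$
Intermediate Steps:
$u{\left(E,k \right)} = E + E k$
$u{\left(P{\left(-8 \right)},0 \left(-5 - 2\right) \left(-3\right) \right)} - 454 = - 8 \left(1 + 0 \left(-5 - 2\right) \left(-3\right)\right) - 454 = - 8 \left(1 + 0 \left(-7\right) \left(-3\right)\right) - 454 = - 8 \left(1 + 0 \left(-3\right)\right) - 454 = - 8 \left(1 + 0\right) - 454 = \left(-8\right) 1 - 454 = -8 - 454 = -462$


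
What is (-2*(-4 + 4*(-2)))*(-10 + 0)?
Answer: -240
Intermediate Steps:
(-2*(-4 + 4*(-2)))*(-10 + 0) = -2*(-4 - 8)*(-10) = -2*(-12)*(-10) = 24*(-10) = -240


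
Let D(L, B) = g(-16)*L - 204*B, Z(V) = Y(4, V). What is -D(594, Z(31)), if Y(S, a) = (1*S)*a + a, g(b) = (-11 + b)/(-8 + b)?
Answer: 123807/4 ≈ 30952.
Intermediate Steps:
g(b) = (-11 + b)/(-8 + b)
Y(S, a) = a + S*a (Y(S, a) = S*a + a = a + S*a)
Z(V) = 5*V (Z(V) = V*(1 + 4) = V*5 = 5*V)
D(L, B) = -204*B + 9*L/8 (D(L, B) = ((-11 - 16)/(-8 - 16))*L - 204*B = (-27/(-24))*L - 204*B = (-1/24*(-27))*L - 204*B = 9*L/8 - 204*B = -204*B + 9*L/8)
-D(594, Z(31)) = -(-1020*31 + (9/8)*594) = -(-204*155 + 2673/4) = -(-31620 + 2673/4) = -1*(-123807/4) = 123807/4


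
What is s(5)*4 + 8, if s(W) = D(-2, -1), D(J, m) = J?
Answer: 0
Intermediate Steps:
s(W) = -2
s(5)*4 + 8 = -2*4 + 8 = -8 + 8 = 0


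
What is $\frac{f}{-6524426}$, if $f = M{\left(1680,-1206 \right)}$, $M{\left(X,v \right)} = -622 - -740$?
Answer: $- \frac{59}{3262213} \approx -1.8086 \cdot 10^{-5}$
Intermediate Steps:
$M{\left(X,v \right)} = 118$ ($M{\left(X,v \right)} = -622 + 740 = 118$)
$f = 118$
$\frac{f}{-6524426} = \frac{118}{-6524426} = 118 \left(- \frac{1}{6524426}\right) = - \frac{59}{3262213}$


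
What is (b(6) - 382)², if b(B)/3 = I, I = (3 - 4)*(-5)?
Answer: 134689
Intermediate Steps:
I = 5 (I = -1*(-5) = 5)
b(B) = 15 (b(B) = 3*5 = 15)
(b(6) - 382)² = (15 - 382)² = (-367)² = 134689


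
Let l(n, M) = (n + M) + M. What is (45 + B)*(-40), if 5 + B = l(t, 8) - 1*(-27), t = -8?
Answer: -3000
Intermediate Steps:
l(n, M) = n + 2*M (l(n, M) = (M + n) + M = n + 2*M)
B = 30 (B = -5 + ((-8 + 2*8) - 1*(-27)) = -5 + ((-8 + 16) + 27) = -5 + (8 + 27) = -5 + 35 = 30)
(45 + B)*(-40) = (45 + 30)*(-40) = 75*(-40) = -3000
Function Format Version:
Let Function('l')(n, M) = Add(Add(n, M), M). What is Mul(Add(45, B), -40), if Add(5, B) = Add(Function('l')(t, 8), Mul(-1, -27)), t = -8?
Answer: -3000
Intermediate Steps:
Function('l')(n, M) = Add(n, Mul(2, M)) (Function('l')(n, M) = Add(Add(M, n), M) = Add(n, Mul(2, M)))
B = 30 (B = Add(-5, Add(Add(-8, Mul(2, 8)), Mul(-1, -27))) = Add(-5, Add(Add(-8, 16), 27)) = Add(-5, Add(8, 27)) = Add(-5, 35) = 30)
Mul(Add(45, B), -40) = Mul(Add(45, 30), -40) = Mul(75, -40) = -3000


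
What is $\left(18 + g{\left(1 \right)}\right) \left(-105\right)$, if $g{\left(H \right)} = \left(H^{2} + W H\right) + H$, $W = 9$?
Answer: $-3045$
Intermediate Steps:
$g{\left(H \right)} = H^{2} + 10 H$ ($g{\left(H \right)} = \left(H^{2} + 9 H\right) + H = H^{2} + 10 H$)
$\left(18 + g{\left(1 \right)}\right) \left(-105\right) = \left(18 + 1 \left(10 + 1\right)\right) \left(-105\right) = \left(18 + 1 \cdot 11\right) \left(-105\right) = \left(18 + 11\right) \left(-105\right) = 29 \left(-105\right) = -3045$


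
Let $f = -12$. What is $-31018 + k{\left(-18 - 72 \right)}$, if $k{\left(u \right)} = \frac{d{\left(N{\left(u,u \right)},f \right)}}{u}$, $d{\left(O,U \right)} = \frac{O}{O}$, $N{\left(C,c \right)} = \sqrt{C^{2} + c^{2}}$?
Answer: $- \frac{2791621}{90} \approx -31018.0$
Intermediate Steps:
$d{\left(O,U \right)} = 1$
$k{\left(u \right)} = \frac{1}{u}$ ($k{\left(u \right)} = 1 \frac{1}{u} = \frac{1}{u}$)
$-31018 + k{\left(-18 - 72 \right)} = -31018 + \frac{1}{-18 - 72} = -31018 + \frac{1}{-90} = -31018 - \frac{1}{90} = - \frac{2791621}{90}$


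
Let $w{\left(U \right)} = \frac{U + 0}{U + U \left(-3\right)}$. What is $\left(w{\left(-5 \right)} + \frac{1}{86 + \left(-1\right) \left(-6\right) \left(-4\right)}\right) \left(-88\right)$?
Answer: $\frac{1320}{31} \approx 42.581$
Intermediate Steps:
$w{\left(U \right)} = - \frac{1}{2}$ ($w{\left(U \right)} = \frac{U}{U - 3 U} = \frac{U}{\left(-2\right) U} = U \left(- \frac{1}{2 U}\right) = - \frac{1}{2}$)
$\left(w{\left(-5 \right)} + \frac{1}{86 + \left(-1\right) \left(-6\right) \left(-4\right)}\right) \left(-88\right) = \left(- \frac{1}{2} + \frac{1}{86 + \left(-1\right) \left(-6\right) \left(-4\right)}\right) \left(-88\right) = \left(- \frac{1}{2} + \frac{1}{86 + 6 \left(-4\right)}\right) \left(-88\right) = \left(- \frac{1}{2} + \frac{1}{86 - 24}\right) \left(-88\right) = \left(- \frac{1}{2} + \frac{1}{62}\right) \left(-88\right) = \left(- \frac{15}{31}\right) \left(-88\right) = \frac{1320}{31}$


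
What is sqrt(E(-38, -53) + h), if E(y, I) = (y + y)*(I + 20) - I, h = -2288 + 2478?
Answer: sqrt(2751) ≈ 52.450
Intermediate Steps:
h = 190
E(y, I) = -I + 2*y*(20 + I) (E(y, I) = (2*y)*(20 + I) - I = 2*y*(20 + I) - I = -I + 2*y*(20 + I))
sqrt(E(-38, -53) + h) = sqrt((-1*(-53) + 40*(-38) + 2*(-53)*(-38)) + 190) = sqrt((53 - 1520 + 4028) + 190) = sqrt(2561 + 190) = sqrt(2751)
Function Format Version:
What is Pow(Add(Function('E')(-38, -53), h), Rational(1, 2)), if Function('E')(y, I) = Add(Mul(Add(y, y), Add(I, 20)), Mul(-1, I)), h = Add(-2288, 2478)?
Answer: Pow(2751, Rational(1, 2)) ≈ 52.450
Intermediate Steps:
h = 190
Function('E')(y, I) = Add(Mul(-1, I), Mul(2, y, Add(20, I))) (Function('E')(y, I) = Add(Mul(Mul(2, y), Add(20, I)), Mul(-1, I)) = Add(Mul(2, y, Add(20, I)), Mul(-1, I)) = Add(Mul(-1, I), Mul(2, y, Add(20, I))))
Pow(Add(Function('E')(-38, -53), h), Rational(1, 2)) = Pow(Add(Add(Mul(-1, -53), Mul(40, -38), Mul(2, -53, -38)), 190), Rational(1, 2)) = Pow(Add(Add(53, -1520, 4028), 190), Rational(1, 2)) = Pow(Add(2561, 190), Rational(1, 2)) = Pow(2751, Rational(1, 2))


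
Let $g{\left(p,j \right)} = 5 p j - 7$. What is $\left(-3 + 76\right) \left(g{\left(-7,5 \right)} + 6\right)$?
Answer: $-12848$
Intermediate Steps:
$g{\left(p,j \right)} = -7 + 5 j p$ ($g{\left(p,j \right)} = 5 j p - 7 = -7 + 5 j p$)
$\left(-3 + 76\right) \left(g{\left(-7,5 \right)} + 6\right) = \left(-3 + 76\right) \left(\left(-7 + 5 \cdot 5 \left(-7\right)\right) + 6\right) = 73 \left(\left(-7 - 175\right) + 6\right) = 73 \left(-182 + 6\right) = 73 \left(-176\right) = -12848$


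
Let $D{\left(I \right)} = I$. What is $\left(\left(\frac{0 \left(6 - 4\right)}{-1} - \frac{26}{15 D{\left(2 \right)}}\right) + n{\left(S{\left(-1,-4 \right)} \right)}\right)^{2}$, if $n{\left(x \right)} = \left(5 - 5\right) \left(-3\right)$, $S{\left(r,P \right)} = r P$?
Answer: $\frac{169}{225} \approx 0.75111$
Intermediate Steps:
$S{\left(r,P \right)} = P r$
$n{\left(x \right)} = 0$ ($n{\left(x \right)} = 0 \left(-3\right) = 0$)
$\left(\left(\frac{0 \left(6 - 4\right)}{-1} - \frac{26}{15 D{\left(2 \right)}}\right) + n{\left(S{\left(-1,-4 \right)} \right)}\right)^{2} = \left(\left(\frac{0 \left(6 - 4\right)}{-1} - \frac{26}{15 \cdot 2}\right) + 0\right)^{2} = \left(\left(0 \cdot 2 \left(-1\right) - \frac{26}{30}\right) + 0\right)^{2} = \left(\left(0 \left(-1\right) - \frac{13}{15}\right) + 0\right)^{2} = \left(\left(0 - \frac{13}{15}\right) + 0\right)^{2} = \left(- \frac{13}{15} + 0\right)^{2} = \left(- \frac{13}{15}\right)^{2} = \frac{169}{225}$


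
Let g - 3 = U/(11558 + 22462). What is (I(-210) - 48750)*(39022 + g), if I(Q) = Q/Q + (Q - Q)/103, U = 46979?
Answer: -64722949423771/34020 ≈ -1.9025e+9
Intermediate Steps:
I(Q) = 1 (I(Q) = 1 + 0*(1/103) = 1 + 0 = 1)
g = 149039/34020 (g = 3 + 46979/(11558 + 22462) = 3 + 46979/34020 = 149039/34020 ≈ 4.3809)
(I(-210) - 48750)*(39022 + g) = (1 - 48750)*(39022 + 149039/34020) = -48749*1327677479/34020 = -64722949423771/34020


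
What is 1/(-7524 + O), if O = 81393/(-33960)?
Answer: -11320/85198811 ≈ -0.00013287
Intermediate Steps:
O = -27131/11320 (O = 81393*(-1/33960) = -27131/11320 ≈ -2.3967)
1/(-7524 + O) = 1/(-7524 - 27131/11320) = 1/(-85198811/11320) = -11320/85198811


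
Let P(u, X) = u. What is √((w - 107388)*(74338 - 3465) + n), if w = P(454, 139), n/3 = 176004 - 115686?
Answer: 2*I*√1894638107 ≈ 87055.0*I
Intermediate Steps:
n = 180954 (n = 3*(176004 - 115686) = 3*60318 = 180954)
w = 454
√((w - 107388)*(74338 - 3465) + n) = √((454 - 107388)*(74338 - 3465) + 180954) = √(-106934*70873 + 180954) = √(-7578733382 + 180954) = √(-7578552428) = 2*I*√1894638107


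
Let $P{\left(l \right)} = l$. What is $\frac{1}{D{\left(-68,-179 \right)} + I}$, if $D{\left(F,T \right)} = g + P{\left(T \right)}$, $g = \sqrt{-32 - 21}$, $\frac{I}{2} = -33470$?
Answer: $- \frac{67119}{4504960214} - \frac{i \sqrt{53}}{4504960214} \approx -1.4899 \cdot 10^{-5} - 1.616 \cdot 10^{-9} i$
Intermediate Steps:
$I = -66940$ ($I = 2 \left(-33470\right) = -66940$)
$g = i \sqrt{53}$ ($g = \sqrt{-53} = i \sqrt{53} \approx 7.2801 i$)
$D{\left(F,T \right)} = T + i \sqrt{53}$ ($D{\left(F,T \right)} = i \sqrt{53} + T = T + i \sqrt{53}$)
$\frac{1}{D{\left(-68,-179 \right)} + I} = \frac{1}{\left(-179 + i \sqrt{53}\right) - 66940} = \frac{1}{-67119 + i \sqrt{53}}$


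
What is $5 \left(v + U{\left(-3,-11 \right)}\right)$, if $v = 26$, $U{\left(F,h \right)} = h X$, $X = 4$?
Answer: $-90$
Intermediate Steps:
$U{\left(F,h \right)} = 4 h$ ($U{\left(F,h \right)} = h 4 = 4 h$)
$5 \left(v + U{\left(-3,-11 \right)}\right) = 5 \left(26 + 4 \left(-11\right)\right) = 5 \left(26 - 44\right) = 5 \left(-18\right) = -90$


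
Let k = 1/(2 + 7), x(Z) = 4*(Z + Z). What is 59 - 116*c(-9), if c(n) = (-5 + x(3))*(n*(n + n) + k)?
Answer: -3215105/9 ≈ -3.5723e+5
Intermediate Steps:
x(Z) = 8*Z (x(Z) = 4*(2*Z) = 8*Z)
k = 1/9 ≈ 0.11111
c(n) = 19/9 + 38*n**2 (c(n) = (-5 + 8*3)*(n*(n + n) + 1/9) = (-5 + 24)*(n*(2*n) + 1/9) = 19*(2*n**2 + 1/9) = 19*(1/9 + 2*n**2) = 19/9 + 38*n**2)
59 - 116*c(-9) = 59 - 116*(19/9 + 38*(-9)**2) = 59 - 116*(19/9 + 38*81) = 59 - 116*(19/9 + 3078) = 59 - 116*27721/9 = 59 - 3215636/9 = -3215105/9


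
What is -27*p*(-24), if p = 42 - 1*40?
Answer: 1296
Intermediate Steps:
p = 2 (p = 42 - 40 = 2)
-27*p*(-24) = -27*2*(-24) = -54*(-24) = 1296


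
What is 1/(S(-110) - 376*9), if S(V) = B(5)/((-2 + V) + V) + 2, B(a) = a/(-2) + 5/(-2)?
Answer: -222/750799 ≈ -0.00029569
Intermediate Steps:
B(a) = -5/2 - a/2 (B(a) = a*(-1/2) + 5*(-1/2) = -a/2 - 5/2 = -5/2 - a/2)
S(V) = 2 - 5/(-2 + 2*V) (S(V) = (-5/2 - 1/2*5)/((-2 + V) + V) + 2 = (-5/2 - 5/2)/(-2 + 2*V) + 2 = -5/(-2 + 2*V) + 2 = 2 - 5/(-2 + 2*V))
1/(S(-110) - 376*9) = 1/((-9 + 4*(-110))/(2*(-1 - 110)) - 376*9) = 1/((1/2)*(-9 - 440)/(-111) - 3384) = 1/((1/2)*(-1/111)*(-449) - 3384) = 1/(449/222 - 3384) = 1/(-750799/222) = -222/750799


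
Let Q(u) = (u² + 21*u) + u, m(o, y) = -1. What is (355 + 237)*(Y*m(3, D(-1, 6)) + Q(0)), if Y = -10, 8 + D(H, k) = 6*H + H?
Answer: 5920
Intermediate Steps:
D(H, k) = -8 + 7*H (D(H, k) = -8 + (6*H + H) = -8 + 7*H)
Q(u) = u² + 22*u
(355 + 237)*(Y*m(3, D(-1, 6)) + Q(0)) = (355 + 237)*(-10*(-1) + 0*(22 + 0)) = 592*(10 + 0*22) = 592*(10 + 0) = 592*10 = 5920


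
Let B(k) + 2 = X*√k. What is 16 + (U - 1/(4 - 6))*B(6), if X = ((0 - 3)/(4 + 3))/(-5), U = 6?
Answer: 3 + 39*√6/70 ≈ 4.3647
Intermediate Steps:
X = 3/35 (X = -3/7*(-⅕) = 3/35 ≈ 0.085714)
B(k) = -2 + 3*√k/35
16 + (U - 1/(4 - 6))*B(6) = 16 + (6 - 1/(4 - 6))*(-2 + 3*√6/35) = 16 + (6 - 1/(-2))*(-2 + 3*√6/35) = 16 + (6 - 1*(-½))*(-2 + 3*√6/35) = 16 + (6 + ½)*(-2 + 3*√6/35) = 16 + 13*(-2 + 3*√6/35)/2 = 16 + (-13 + 39*√6/70) = 3 + 39*√6/70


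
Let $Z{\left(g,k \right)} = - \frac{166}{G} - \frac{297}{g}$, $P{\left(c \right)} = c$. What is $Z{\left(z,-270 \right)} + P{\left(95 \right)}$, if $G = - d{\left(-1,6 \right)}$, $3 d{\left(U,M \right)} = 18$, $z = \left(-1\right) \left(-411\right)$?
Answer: $\frac{50119}{411} \approx 121.94$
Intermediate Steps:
$z = 411$
$d{\left(U,M \right)} = 6$ ($d{\left(U,M \right)} = \frac{1}{3} \cdot 18 = 6$)
$G = -6$ ($G = \left(-1\right) 6 = -6$)
$Z{\left(g,k \right)} = \frac{83}{3} - \frac{297}{g}$ ($Z{\left(g,k \right)} = - \frac{166}{-6} - \frac{297}{g} = \left(-166\right) \left(- \frac{1}{6}\right) - \frac{297}{g} = \frac{83}{3} - \frac{297}{g}$)
$Z{\left(z,-270 \right)} + P{\left(95 \right)} = \left(\frac{83}{3} - \frac{297}{411}\right) + 95 = \left(\frac{83}{3} - \frac{99}{137}\right) + 95 = \frac{11074}{411} + 95 = \frac{50119}{411}$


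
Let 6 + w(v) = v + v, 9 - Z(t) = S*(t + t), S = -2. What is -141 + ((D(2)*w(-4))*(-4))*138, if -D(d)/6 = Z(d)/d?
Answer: -394269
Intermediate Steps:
Z(t) = 9 + 4*t (Z(t) = 9 - (-2)*(t + t) = 9 - (-2)*2*t = 9 - (-4)*t = 9 + 4*t)
w(v) = -6 + 2*v (w(v) = -6 + (v + v) = -6 + 2*v)
D(d) = -6*(9 + 4*d)/d
-141 + ((D(2)*w(-4))*(-4))*138 = -141 + (((-24 - 54/2)*(-6 + 2*(-4)))*(-4))*138 = -141 + (((-24 - 54*1/2)*(-6 - 8))*(-4))*138 = -141 + (((-24 - 27)*(-14))*(-4))*138 = -141 + (-51*(-14)*(-4))*138 = -141 + (714*(-4))*138 = -141 - 2856*138 = -141 - 394128 = -394269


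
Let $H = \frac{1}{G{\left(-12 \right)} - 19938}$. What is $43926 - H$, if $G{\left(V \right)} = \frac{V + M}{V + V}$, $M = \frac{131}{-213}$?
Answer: $\frac{4476954133806}{101920369} \approx 43926.0$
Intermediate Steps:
$M = - \frac{131}{213}$ ($M = 131 \left(- \frac{1}{213}\right) = - \frac{131}{213} \approx -0.61502$)
$G{\left(V \right)} = \frac{- \frac{131}{213} + V}{2 V}$ ($G{\left(V \right)} = \frac{V - \frac{131}{213}}{V + V} = \frac{- \frac{131}{213} + V}{2 V}$)
$H = - \frac{5112}{101920369}$ ($H = \frac{1}{\frac{-131 + 213 \left(-12\right)}{426 \left(-12\right)} - 19938} = \frac{1}{\frac{1}{426} \left(- \frac{1}{12}\right) \left(-131 - 2556\right) - 19938} = \frac{1}{\frac{1}{426} \left(- \frac{1}{12}\right) \left(-2687\right) - 19938} = \frac{1}{\frac{2687}{5112} - 19938} = \frac{1}{- \frac{101920369}{5112}} = - \frac{5112}{101920369} \approx -5.0157 \cdot 10^{-5}$)
$43926 - H = 43926 - - \frac{5112}{101920369} = 43926 + \frac{5112}{101920369} = \frac{4476954133806}{101920369}$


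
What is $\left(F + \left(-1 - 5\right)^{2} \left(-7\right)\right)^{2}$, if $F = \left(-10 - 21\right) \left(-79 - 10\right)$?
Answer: $6285049$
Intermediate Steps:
$F = 2759$ ($F = \left(-31\right) \left(-89\right) = 2759$)
$\left(F + \left(-1 - 5\right)^{2} \left(-7\right)\right)^{2} = \left(2759 + \left(-1 - 5\right)^{2} \left(-7\right)\right)^{2} = \left(2759 + \left(-6\right)^{2} \left(-7\right)\right)^{2} = \left(2759 + 36 \left(-7\right)\right)^{2} = \left(2759 - 252\right)^{2} = 2507^{2} = 6285049$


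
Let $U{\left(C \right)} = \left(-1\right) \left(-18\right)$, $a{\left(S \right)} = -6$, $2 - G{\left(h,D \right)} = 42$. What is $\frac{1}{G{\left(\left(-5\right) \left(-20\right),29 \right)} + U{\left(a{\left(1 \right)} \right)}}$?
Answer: $- \frac{1}{22} \approx -0.045455$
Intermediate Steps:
$G{\left(h,D \right)} = -40$ ($G{\left(h,D \right)} = 2 - 42 = -40$)
$U{\left(C \right)} = 18$
$\frac{1}{G{\left(\left(-5\right) \left(-20\right),29 \right)} + U{\left(a{\left(1 \right)} \right)}} = \frac{1}{-40 + 18} = \frac{1}{-22} = - \frac{1}{22}$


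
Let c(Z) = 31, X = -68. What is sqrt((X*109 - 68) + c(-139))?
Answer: I*sqrt(7449) ≈ 86.308*I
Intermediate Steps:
sqrt((X*109 - 68) + c(-139)) = sqrt((-68*109 - 68) + 31) = sqrt((-7412 - 68) + 31) = sqrt(-7480 + 31) = sqrt(-7449) = I*sqrt(7449)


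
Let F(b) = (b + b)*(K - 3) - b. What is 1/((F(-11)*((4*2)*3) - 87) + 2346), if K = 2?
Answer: 1/3051 ≈ 0.00032776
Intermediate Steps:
F(b) = -3*b (F(b) = (b + b)*(2 - 3) - b = (2*b)*(-1) - b = -2*b - b = -3*b)
1/((F(-11)*((4*2)*3) - 87) + 2346) = 1/(((-3*(-11))*((4*2)*3) - 87) + 2346) = 1/((33*(8*3) - 87) + 2346) = 1/((33*24 - 87) + 2346) = 1/((792 - 87) + 2346) = 1/(705 + 2346) = 1/3051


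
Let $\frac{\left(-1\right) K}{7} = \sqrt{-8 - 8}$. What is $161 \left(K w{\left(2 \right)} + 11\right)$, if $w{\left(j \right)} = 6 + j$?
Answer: $1771 - 36064 i \approx 1771.0 - 36064.0 i$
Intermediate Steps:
$K = - 28 i$ ($K = - 7 \sqrt{-8 - 8} = - 7 \sqrt{-16} = - 7 \cdot 4 i = - 28 i \approx - 28.0 i$)
$161 \left(K w{\left(2 \right)} + 11\right) = 161 \left(- 28 i \left(6 + 2\right) + 11\right) = 161 \left(- 28 i 8 + 11\right) = 161 \left(- 224 i + 11\right) = 161 \left(11 - 224 i\right) = 1771 - 36064 i$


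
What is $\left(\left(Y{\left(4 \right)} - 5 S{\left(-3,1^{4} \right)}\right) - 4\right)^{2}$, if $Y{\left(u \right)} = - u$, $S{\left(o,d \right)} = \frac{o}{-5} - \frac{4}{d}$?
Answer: $81$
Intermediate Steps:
$S{\left(o,d \right)} = - \frac{4}{d} - \frac{o}{5}$ ($S{\left(o,d \right)} = o \left(- \frac{1}{5}\right) - \frac{4}{d} = - \frac{o}{5} - \frac{4}{d} = - \frac{4}{d} - \frac{o}{5}$)
$\left(\left(Y{\left(4 \right)} - 5 S{\left(-3,1^{4} \right)}\right) - 4\right)^{2} = \left(\left(\left(-1\right) 4 - 5 \left(- \frac{4}{1^{4}} - - \frac{3}{5}\right)\right) - 4\right)^{2} = \left(\left(-4 - 5 \left(- \frac{4}{1} + \frac{3}{5}\right)\right) - 4\right)^{2} = \left(\left(-4 - 5 \left(\left(-4\right) 1 + \frac{3}{5}\right)\right) - 4\right)^{2} = \left(\left(-4 - 5 \left(-4 + \frac{3}{5}\right)\right) - 4\right)^{2} = \left(\left(-4 - -17\right) - 4\right)^{2} = \left(\left(-4 + 17\right) - 4\right)^{2} = \left(13 - 4\right)^{2} = 9^{2} = 81$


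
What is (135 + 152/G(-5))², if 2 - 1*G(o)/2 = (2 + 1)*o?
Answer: 5621641/289 ≈ 19452.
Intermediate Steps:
G(o) = 4 - 6*o (G(o) = 4 - 2*(2 + 1)*o = 4 - 6*o)
(135 + 152/G(-5))² = (135 + 152/(4 - 6*(-5)))² = (135 + 152/(4 + 30))² = (135 + 152/34)² = (135 + 152*(1/34))² = (135 + 76/17)² = (2371/17)² = 5621641/289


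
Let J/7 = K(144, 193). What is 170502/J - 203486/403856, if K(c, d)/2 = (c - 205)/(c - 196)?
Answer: 895113879995/86223256 ≈ 10381.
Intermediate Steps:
K(c, d) = 2*(-205 + c)/(-196 + c) (K(c, d) = 2*((c - 205)/(c - 196)) = 2*((-205 + c)/(-196 + c)) = 2*(-205 + c)/(-196 + c))
J = 427/26 (J = 7*(2*(-205 + 144)/(-196 + 144)) = 7*(2*(-61)/(-52)) = 7*(2*(-1/52)*(-61)) = 7*(61/26) = 427/26 ≈ 16.423)
170502/J - 203486/403856 = 170502/(427/26) - 203486/403856 = 170502*(26/427) - 203486*1/403856 = 4433052/427 - 101743/201928 = 895113879995/86223256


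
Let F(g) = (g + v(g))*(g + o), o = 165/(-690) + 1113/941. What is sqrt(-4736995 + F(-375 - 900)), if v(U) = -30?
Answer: 17*I*sqrt(19931986446970)/43286 ≈ 1753.4*I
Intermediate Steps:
o = 40847/43286 (o = 165*(-1/690) + 1113*(1/941) = -11/46 + 1113/941 = 40847/43286 ≈ 0.94365)
F(g) = (-30 + g)*(40847/43286 + g) (F(g) = (g - 30)*(g + 40847/43286) = (-30 + g)*(40847/43286 + g))
sqrt(-4736995 + F(-375 - 900)) = sqrt(-4736995 + (-612705/21643 + (-375 - 900)**2 - 1257733*(-375 - 900)/43286)) = sqrt(-4736995 + (-612705/21643 + (-1275)**2 - 1257733/43286*(-1275))) = sqrt(-4736995 + (-612705/21643 + 1625625 + 1603609575/43286)) = sqrt(-4736995 + 71969187915/43286) = sqrt(-133076377655/43286) = 17*I*sqrt(19931986446970)/43286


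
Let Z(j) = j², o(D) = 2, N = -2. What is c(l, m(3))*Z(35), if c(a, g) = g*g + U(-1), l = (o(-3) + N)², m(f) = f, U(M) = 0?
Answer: 11025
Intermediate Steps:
l = 0 (l = (2 - 2)² = 0² = 0)
c(a, g) = g² (c(a, g) = g*g + 0 = g² + 0 = g²)
c(l, m(3))*Z(35) = 3²*35² = 9*1225 = 11025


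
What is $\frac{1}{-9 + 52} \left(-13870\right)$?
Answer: $- \frac{13870}{43} \approx -322.56$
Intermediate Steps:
$\frac{1}{-9 + 52} \left(-13870\right) = \frac{1}{43} \left(-13870\right) = - \frac{13870}{43}$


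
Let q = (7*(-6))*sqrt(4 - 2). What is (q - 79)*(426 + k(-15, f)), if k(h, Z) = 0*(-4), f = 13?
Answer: -33654 - 17892*sqrt(2) ≈ -58957.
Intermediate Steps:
k(h, Z) = 0
q = -42*sqrt(2) ≈ -59.397
(q - 79)*(426 + k(-15, f)) = (-42*sqrt(2) - 79)*(426 + 0) = (-79 - 42*sqrt(2))*426 = -33654 - 17892*sqrt(2)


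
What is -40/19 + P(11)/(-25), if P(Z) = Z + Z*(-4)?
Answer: -373/475 ≈ -0.78526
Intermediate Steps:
P(Z) = -3*Z (P(Z) = Z - 4*Z = -3*Z)
-40/19 + P(11)/(-25) = -40/19 - 3*11/(-25) = -40*1/19 - 33*(-1/25) = -40/19 + 33/25 = -373/475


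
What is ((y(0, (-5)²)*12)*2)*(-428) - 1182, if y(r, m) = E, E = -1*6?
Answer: 60450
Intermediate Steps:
E = -6
y(r, m) = -6
((y(0, (-5)²)*12)*2)*(-428) - 1182 = (-6*12*2)*(-428) - 1182 = -72*2*(-428) - 1182 = -144*(-428) - 1182 = 61632 - 1182 = 60450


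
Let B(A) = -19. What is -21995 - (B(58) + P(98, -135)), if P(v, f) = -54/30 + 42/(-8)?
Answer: -439379/20 ≈ -21969.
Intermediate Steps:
P(v, f) = -141/20 (P(v, f) = -54*1/30 + 42*(-⅛) = -9/5 - 21/4 = -141/20)
-21995 - (B(58) + P(98, -135)) = -21995 - (-19 - 141/20) = -21995 - 1*(-521/20) = -21995 + 521/20 = -439379/20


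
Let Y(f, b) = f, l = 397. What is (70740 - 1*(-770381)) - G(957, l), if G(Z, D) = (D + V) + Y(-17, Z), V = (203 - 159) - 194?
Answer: 840891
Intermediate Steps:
V = -150 (V = 44 - 194 = -150)
G(Z, D) = -167 + D (G(Z, D) = (D - 150) - 17 = (-150 + D) - 17 = -167 + D)
(70740 - 1*(-770381)) - G(957, l) = (70740 - 1*(-770381)) - (-167 + 397) = (70740 + 770381) - 1*230 = 841121 - 230 = 840891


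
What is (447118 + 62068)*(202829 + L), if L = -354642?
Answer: -77301054218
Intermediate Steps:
(447118 + 62068)*(202829 + L) = (447118 + 62068)*(202829 - 354642) = 509186*(-151813) = -77301054218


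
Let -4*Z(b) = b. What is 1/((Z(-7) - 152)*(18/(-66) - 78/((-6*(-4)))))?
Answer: 176/93155 ≈ 0.0018893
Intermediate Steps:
Z(b) = -b/4
1/((Z(-7) - 152)*(18/(-66) - 78/((-6*(-4))))) = 1/((-1/4*(-7) - 152)*(18/(-66) - 78/((-6*(-4))))) = 1/((7/4 - 152)*(18*(-1/66) - 78/24)) = 1/(-601*(-3/11 - 78*1/24)/4) = 1/(-601*(-3/11 - 13/4)/4) = 1/(-601/4*(-155/44)) = 1/(93155/176) = 176/93155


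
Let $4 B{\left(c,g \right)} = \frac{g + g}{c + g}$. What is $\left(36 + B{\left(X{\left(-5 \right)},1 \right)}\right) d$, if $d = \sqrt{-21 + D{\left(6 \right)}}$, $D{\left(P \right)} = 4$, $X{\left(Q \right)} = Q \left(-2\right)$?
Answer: $\frac{793 i \sqrt{17}}{22} \approx 148.62 i$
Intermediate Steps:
$X{\left(Q \right)} = - 2 Q$
$d = i \sqrt{17}$ ($d = \sqrt{-21 + 4} = \sqrt{-17} = i \sqrt{17} \approx 4.1231 i$)
$B{\left(c,g \right)} = \frac{g}{2 \left(c + g\right)}$ ($B{\left(c,g \right)} = \frac{\left(g + g\right) \frac{1}{c + g}}{4} = \frac{2 g \frac{1}{c + g}}{4} = \frac{g}{2 \left(c + g\right)}$)
$\left(36 + B{\left(X{\left(-5 \right)},1 \right)}\right) d = \left(36 + \frac{1}{2} \cdot 1 \frac{1}{\left(-2\right) \left(-5\right) + 1}\right) i \sqrt{17} = \left(36 + \frac{1}{2} \cdot 1 \frac{1}{10 + 1}\right) i \sqrt{17} = \left(36 + \frac{1}{2} \cdot 1 \cdot \frac{1}{11}\right) i \sqrt{17} = \left(36 + \frac{1}{22}\right) i \sqrt{17} = \frac{793 i \sqrt{17}}{22}$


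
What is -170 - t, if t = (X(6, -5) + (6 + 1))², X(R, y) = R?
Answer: -339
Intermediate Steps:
t = 169 (t = (6 + (6 + 1))² = (6 + 7)² = 13² = 169)
-170 - t = -170 - 1*169 = -170 - 169 = -339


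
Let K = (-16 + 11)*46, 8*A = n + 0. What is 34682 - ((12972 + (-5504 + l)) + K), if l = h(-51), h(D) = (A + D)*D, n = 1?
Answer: 198795/8 ≈ 24849.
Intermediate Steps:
A = ⅛ (A = (1 + 0)/8 = (⅛)*1 = ⅛ ≈ 0.12500)
h(D) = D*(⅛ + D) (h(D) = (⅛ + D)*D = D*(⅛ + D))
l = 20757/8 (l = -51*(⅛ - 51) = -51*(-407/8) = 20757/8 ≈ 2594.6)
K = -230 (K = -5*46 = -230)
34682 - ((12972 + (-5504 + l)) + K) = 34682 - ((12972 + (-5504 + 20757/8)) - 230) = 34682 - ((12972 - 23275/8) - 230) = 34682 - (80501/8 - 230) = 34682 - 1*78661/8 = 34682 - 78661/8 = 198795/8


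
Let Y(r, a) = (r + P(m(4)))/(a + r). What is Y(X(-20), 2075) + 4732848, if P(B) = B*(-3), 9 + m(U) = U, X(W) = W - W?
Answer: 1964131923/415 ≈ 4.7328e+6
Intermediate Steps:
X(W) = 0
m(U) = -9 + U
P(B) = -3*B
Y(r, a) = (15 + r)/(a + r) (Y(r, a) = (r - 3*(-9 + 4))/(a + r) = (r - 3*(-5))/(a + r) = (r + 15)/(a + r) = (15 + r)/(a + r))
Y(X(-20), 2075) + 4732848 = (15 + 0)/(2075 + 0) + 4732848 = 15/2075 + 4732848 = (1/2075)*15 + 4732848 = 3/415 + 4732848 = 1964131923/415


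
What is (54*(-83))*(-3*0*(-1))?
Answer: 0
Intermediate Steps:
(54*(-83))*(-3*0*(-1)) = -0*(-1) = -4482*0 = 0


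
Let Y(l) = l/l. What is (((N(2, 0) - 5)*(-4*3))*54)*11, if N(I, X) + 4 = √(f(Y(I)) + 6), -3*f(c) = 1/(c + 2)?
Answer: 64152 - 2376*√53 ≈ 46854.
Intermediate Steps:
Y(l) = 1
f(c) = -1/(3*(2 + c)) (f(c) = -1/(3*(c + 2)) = -1/(3*(2 + c)))
N(I, X) = -4 + √53/3 (N(I, X) = -4 + √(-1/(6 + 3*1) + 6) = -4 + √(-1/(6 + 3) + 6) = -4 + √(-1/9 + 6) = -4 + √(-1*⅑ + 6) = -4 + √(-⅑ + 6) = -4 + √(53/9) = -4 + √53/3)
(((N(2, 0) - 5)*(-4*3))*54)*11 = ((((-4 + √53/3) - 5)*(-4*3))*54)*11 = (((-9 + √53/3)*(-12))*54)*11 = ((108 - 4*√53)*54)*11 = (5832 - 216*√53)*11 = 64152 - 2376*√53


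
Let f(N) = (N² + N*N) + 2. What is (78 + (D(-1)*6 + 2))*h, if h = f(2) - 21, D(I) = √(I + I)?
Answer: -880 - 66*I*√2 ≈ -880.0 - 93.338*I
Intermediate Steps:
f(N) = 2 + 2*N² (f(N) = (N² + N²) + 2 = 2*N² + 2 = 2 + 2*N²)
D(I) = √2*√I (D(I) = √(2*I) = √2*√I)
h = -11 (h = (2 + 2*2²) - 21 = (2 + 2*4) - 21 = (2 + 8) - 21 = 10 - 21 = -11)
(78 + (D(-1)*6 + 2))*h = (78 + ((√2*√(-1))*6 + 2))*(-11) = (78 + ((√2*I)*6 + 2))*(-11) = (78 + ((I*√2)*6 + 2))*(-11) = (78 + (6*I*√2 + 2))*(-11) = (78 + (2 + 6*I*√2))*(-11) = (80 + 6*I*√2)*(-11) = -880 - 66*I*√2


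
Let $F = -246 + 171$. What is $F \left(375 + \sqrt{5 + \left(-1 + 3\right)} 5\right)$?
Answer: $-28125 - 375 \sqrt{7} \approx -29117.0$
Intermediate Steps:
$F = -75$
$F \left(375 + \sqrt{5 + \left(-1 + 3\right)} 5\right) = - 75 \left(375 + \sqrt{5 + \left(-1 + 3\right)} 5\right) = - 75 \left(375 + \sqrt{5 + 2} \cdot 5\right) = - 75 \left(375 + \sqrt{7} \cdot 5\right) = - 75 \left(375 + 5 \sqrt{7}\right) = -28125 - 375 \sqrt{7}$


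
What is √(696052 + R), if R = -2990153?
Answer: I*√2294101 ≈ 1514.6*I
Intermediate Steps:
√(696052 + R) = √(696052 - 2990153) = √(-2294101) = I*√2294101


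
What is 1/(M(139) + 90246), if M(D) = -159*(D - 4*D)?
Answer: 1/156549 ≈ 6.3878e-6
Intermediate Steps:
M(D) = 477*D (M(D) = -(-477)*D = 477*D)
1/(M(139) + 90246) = 1/(477*139 + 90246) = 1/(66303 + 90246) = 1/156549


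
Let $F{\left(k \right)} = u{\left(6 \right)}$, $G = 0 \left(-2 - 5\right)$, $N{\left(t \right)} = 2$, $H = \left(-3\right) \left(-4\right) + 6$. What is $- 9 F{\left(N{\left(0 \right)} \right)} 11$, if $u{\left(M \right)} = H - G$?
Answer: $-1782$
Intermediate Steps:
$H = 18$ ($H = 12 + 6 = 18$)
$G = 0$ ($G = 0 \left(-7\right) = 0$)
$u{\left(M \right)} = 18$ ($u{\left(M \right)} = 18 - 0 = 18 + 0 = 18$)
$F{\left(k \right)} = 18$
$- 9 F{\left(N{\left(0 \right)} \right)} 11 = \left(-9\right) 18 \cdot 11 = \left(-162\right) 11 = -1782$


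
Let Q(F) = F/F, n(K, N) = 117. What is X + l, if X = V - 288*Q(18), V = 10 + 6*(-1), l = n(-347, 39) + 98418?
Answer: 98251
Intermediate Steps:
Q(F) = 1
l = 98535 (l = 117 + 98418 = 98535)
V = 4 (V = 10 - 6 = 4)
X = -284 (X = 4 - 288*1 = 4 - 288 = -284)
X + l = -284 + 98535 = 98251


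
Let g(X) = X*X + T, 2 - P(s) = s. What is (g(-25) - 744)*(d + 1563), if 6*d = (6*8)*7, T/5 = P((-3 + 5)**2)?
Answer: -208851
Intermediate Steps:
P(s) = 2 - s
T = -10 (T = 5*(2 - (-3 + 5)**2) = 5*(2 - 1*2**2) = 5*(2 - 1*4) = 5*(2 - 4) = 5*(-2) = -10)
d = 56 (d = ((6*8)*7)/6 = (48*7)/6 = (1/6)*336 = 56)
g(X) = -10 + X**2 (g(X) = X*X - 10 = X**2 - 10 = -10 + X**2)
(g(-25) - 744)*(d + 1563) = ((-10 + (-25)**2) - 744)*(56 + 1563) = ((-10 + 625) - 744)*1619 = (615 - 744)*1619 = -129*1619 = -208851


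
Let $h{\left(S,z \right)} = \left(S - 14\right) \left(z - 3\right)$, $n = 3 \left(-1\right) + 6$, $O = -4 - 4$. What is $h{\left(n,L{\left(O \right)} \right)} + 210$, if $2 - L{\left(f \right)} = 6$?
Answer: $287$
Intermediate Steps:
$O = -8$ ($O = -4 - 4 = -8$)
$L{\left(f \right)} = -4$ ($L{\left(f \right)} = 2 - 6 = -4$)
$n = 3$ ($n = -3 + 6 = 3$)
$h{\left(S,z \right)} = \left(-14 + S\right) \left(-3 + z\right)$
$h{\left(n,L{\left(O \right)} \right)} + 210 = \left(42 - -56 - 9 + 3 \left(-4\right)\right) + 210 = \left(42 + 56 - 9 - 12\right) + 210 = 77 + 210 = 287$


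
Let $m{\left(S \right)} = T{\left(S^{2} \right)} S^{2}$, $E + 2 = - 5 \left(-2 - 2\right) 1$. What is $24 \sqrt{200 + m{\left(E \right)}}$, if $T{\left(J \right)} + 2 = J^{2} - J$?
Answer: $480 \sqrt{84767} \approx 1.3975 \cdot 10^{5}$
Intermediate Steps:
$E = 18$ ($E = -2 - 5 \left(-2 - 2\right) 1 = -2 - 5 \left(\left(-4\right) 1\right) = -2 - -20 = -2 + 20 = 18$)
$T{\left(J \right)} = -2 + J^{2} - J$ ($T{\left(J \right)} = -2 + \left(J^{2} - J\right) = -2 + J^{2} - J$)
$m{\left(S \right)} = S^{2} \left(-2 + S^{4} - S^{2}\right)$ ($m{\left(S \right)} = \left(-2 + \left(S^{2}\right)^{2} - S^{2}\right) S^{2} = \left(-2 + S^{4} - S^{2}\right) S^{2} = S^{2} \left(-2 + S^{4} - S^{2}\right)$)
$24 \sqrt{200 + m{\left(E \right)}} = 24 \sqrt{200 + 18^{2} \left(-2 + 18^{4} - 18^{2}\right)} = 24 \sqrt{200 + 324 \left(-2 + 104976 - 324\right)} = 24 \sqrt{200 + 324 \cdot 104650} = 24 \sqrt{200 + 33906600} = 24 \sqrt{33906800} = 24 \cdot 20 \sqrt{84767} = 480 \sqrt{84767}$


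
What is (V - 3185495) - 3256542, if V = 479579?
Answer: -5962458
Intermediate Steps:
(V - 3185495) - 3256542 = (479579 - 3185495) - 3256542 = -2705916 - 3256542 = -5962458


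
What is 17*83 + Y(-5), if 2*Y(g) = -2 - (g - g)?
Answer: 1410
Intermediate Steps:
Y(g) = -1 (Y(g) = (-2 - (g - g))/2 = (-2 - 1*0)/2 = (-2 + 0)/2 = (½)*(-2) = -1)
17*83 + Y(-5) = 17*83 - 1 = 1411 - 1 = 1410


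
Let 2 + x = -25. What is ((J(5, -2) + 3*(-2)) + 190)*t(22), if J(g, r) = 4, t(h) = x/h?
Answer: -2538/11 ≈ -230.73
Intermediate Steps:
x = -27 (x = -2 - 25 = -27)
t(h) = -27/h
((J(5, -2) + 3*(-2)) + 190)*t(22) = ((4 + 3*(-2)) + 190)*(-27/22) = ((4 - 6) + 190)*(-27*1/22) = (-2 + 190)*(-27/22) = 188*(-27/22) = -2538/11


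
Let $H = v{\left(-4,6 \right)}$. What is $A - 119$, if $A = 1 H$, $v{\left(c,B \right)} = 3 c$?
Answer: $-131$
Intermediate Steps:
$H = -12$ ($H = 3 \left(-4\right) = -12$)
$A = -12$ ($A = 1 \left(-12\right) = -12$)
$A - 119 = -12 - 119 = -131$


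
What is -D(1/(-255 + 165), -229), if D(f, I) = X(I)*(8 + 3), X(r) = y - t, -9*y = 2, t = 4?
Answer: 418/9 ≈ 46.444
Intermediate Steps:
y = -2/9 (y = -1/9*2 = -2/9 ≈ -0.22222)
X(r) = -38/9 (X(r) = -2/9 - 1*4 = -2/9 - 4 = -38/9)
D(f, I) = -418/9 (D(f, I) = -38*(8 + 3)/9 = -38/9*11 = -418/9)
-D(1/(-255 + 165), -229) = -1*(-418/9) = 418/9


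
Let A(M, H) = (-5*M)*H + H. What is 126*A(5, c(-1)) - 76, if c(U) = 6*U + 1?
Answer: 15044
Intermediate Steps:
c(U) = 1 + 6*U
A(M, H) = H - 5*H*M (A(M, H) = -5*H*M + H = H - 5*H*M)
126*A(5, c(-1)) - 76 = 126*((1 + 6*(-1))*(1 - 5*5)) - 76 = 126*((1 - 6)*(1 - 25)) - 76 = 126*(-5*(-24)) - 76 = 126*120 - 76 = 15120 - 76 = 15044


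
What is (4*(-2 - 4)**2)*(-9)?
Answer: -1296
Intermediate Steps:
(4*(-2 - 4)**2)*(-9) = (4*(-6)**2)*(-9) = (4*36)*(-9) = 144*(-9) = -1296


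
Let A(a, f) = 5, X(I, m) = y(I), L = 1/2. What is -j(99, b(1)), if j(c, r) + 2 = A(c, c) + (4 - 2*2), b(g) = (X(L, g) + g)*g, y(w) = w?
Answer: -3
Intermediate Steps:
L = ½ ≈ 0.50000
X(I, m) = I
b(g) = g*(½ + g) (b(g) = (½ + g)*g = g*(½ + g))
j(c, r) = 3 (j(c, r) = -2 + (5 + (4 - 2*2)) = -2 + (5 + (4 - 4)) = -2 + (5 + 0) = -2 + 5 = 3)
-j(99, b(1)) = -1*3 = -3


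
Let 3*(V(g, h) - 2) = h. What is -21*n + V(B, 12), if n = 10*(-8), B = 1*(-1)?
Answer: 1686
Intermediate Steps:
B = -1
V(g, h) = 2 + h/3
n = -80
-21*n + V(B, 12) = -21*(-80) + (2 + (1/3)*12) = 1680 + (2 + 4) = 1680 + 6 = 1686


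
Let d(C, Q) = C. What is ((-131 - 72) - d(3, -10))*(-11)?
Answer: 2266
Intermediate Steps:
((-131 - 72) - d(3, -10))*(-11) = ((-131 - 72) - 1*3)*(-11) = (-203 - 3)*(-11) = -206*(-11) = 2266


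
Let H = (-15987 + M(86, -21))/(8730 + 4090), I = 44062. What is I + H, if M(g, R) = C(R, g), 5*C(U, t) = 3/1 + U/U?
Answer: 2824294269/64100 ≈ 44061.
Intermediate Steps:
C(U, t) = ⅘ (C(U, t) = (3/1 + U/U)/5 = (3*1 + 1)/5 = (3 + 1)/5 = (⅕)*4 = ⅘)
M(g, R) = ⅘
H = -79931/64100 (H = (-15987 + ⅘)/(8730 + 4090) = -79931/5/12820 = -79931/5*1/12820 = -79931/64100 ≈ -1.2470)
I + H = 44062 - 79931/64100 = 2824294269/64100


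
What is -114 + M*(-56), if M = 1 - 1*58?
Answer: 3078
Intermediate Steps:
M = -57 (M = 1 - 58 = -57)
-114 + M*(-56) = -114 - 57*(-56) = -114 + 3192 = 3078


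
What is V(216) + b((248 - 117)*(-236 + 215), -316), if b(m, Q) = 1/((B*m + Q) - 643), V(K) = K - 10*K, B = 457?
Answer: -2445874705/1258166 ≈ -1944.0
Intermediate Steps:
V(K) = -9*K
b(m, Q) = 1/(-643 + Q + 457*m) (b(m, Q) = 1/((457*m + Q) - 643) = 1/((Q + 457*m) - 643) = 1/(-643 + Q + 457*m))
V(216) + b((248 - 117)*(-236 + 215), -316) = -9*216 + 1/(-643 - 316 + 457*((248 - 117)*(-236 + 215))) = -1944 + 1/(-643 - 316 + 457*(131*(-21))) = -1944 + 1/(-643 - 316 + 457*(-2751)) = -1944 + 1/(-643 - 316 - 1257207) = -1944 + 1/(-1258166) = -1944 - 1/1258166 = -2445874705/1258166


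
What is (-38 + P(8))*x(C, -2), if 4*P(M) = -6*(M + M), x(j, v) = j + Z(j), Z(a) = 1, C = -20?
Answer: 1178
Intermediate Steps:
x(j, v) = 1 + j (x(j, v) = j + 1 = 1 + j)
P(M) = -3*M (P(M) = (-6*(M + M))/4 = (-12*M)/4 = -3*M)
(-38 + P(8))*x(C, -2) = (-38 - 3*8)*(1 - 20) = (-38 - 24)*(-19) = -62*(-19) = 1178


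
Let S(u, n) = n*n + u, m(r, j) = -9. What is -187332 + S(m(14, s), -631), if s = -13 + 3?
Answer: 210820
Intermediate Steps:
s = -10
S(u, n) = u + n**2 (S(u, n) = n**2 + u = u + n**2)
-187332 + S(m(14, s), -631) = -187332 + (-9 + (-631)**2) = -187332 + (-9 + 398161) = -187332 + 398152 = 210820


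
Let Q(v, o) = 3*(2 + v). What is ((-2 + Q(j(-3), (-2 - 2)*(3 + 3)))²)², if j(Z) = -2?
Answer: 16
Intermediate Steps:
Q(v, o) = 6 + 3*v
((-2 + Q(j(-3), (-2 - 2)*(3 + 3)))²)² = ((-2 + (6 + 3*(-2)))²)² = ((-2 + (6 - 6))²)² = ((-2 + 0)²)² = ((-2)²)² = 4² = 16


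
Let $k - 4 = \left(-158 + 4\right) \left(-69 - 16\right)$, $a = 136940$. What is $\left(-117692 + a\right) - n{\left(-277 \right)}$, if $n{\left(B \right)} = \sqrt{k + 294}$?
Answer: $19248 - 2 \sqrt{3347} \approx 19132.0$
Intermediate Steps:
$k = 13094$ ($k = 4 + \left(-158 + 4\right) \left(-69 - 16\right) = 4 - -13090 = 4 + 13090 = 13094$)
$n{\left(B \right)} = 2 \sqrt{3347}$ ($n{\left(B \right)} = \sqrt{13094 + 294} = \sqrt{13388} = 2 \sqrt{3347}$)
$\left(-117692 + a\right) - n{\left(-277 \right)} = \left(-117692 + 136940\right) - 2 \sqrt{3347} = 19248 - 2 \sqrt{3347}$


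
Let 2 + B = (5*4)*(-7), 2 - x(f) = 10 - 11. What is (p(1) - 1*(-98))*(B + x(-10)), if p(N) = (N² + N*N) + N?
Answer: -14039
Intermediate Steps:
x(f) = 3 (x(f) = 2 - (10 - 11) = 2 - 1*(-1) = 2 + 1 = 3)
p(N) = N + 2*N² (p(N) = (N² + N²) + N = 2*N² + N = N + 2*N²)
B = -142 (B = -2 + (5*4)*(-7) = -2 + 20*(-7) = -2 - 140 = -142)
(p(1) - 1*(-98))*(B + x(-10)) = (1*(1 + 2*1) - 1*(-98))*(-142 + 3) = (1*(1 + 2) + 98)*(-139) = (1*3 + 98)*(-139) = (3 + 98)*(-139) = 101*(-139) = -14039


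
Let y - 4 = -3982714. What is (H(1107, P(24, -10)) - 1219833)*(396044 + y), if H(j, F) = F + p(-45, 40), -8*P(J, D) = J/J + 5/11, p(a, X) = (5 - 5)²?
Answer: 48126476187890/11 ≈ 4.3751e+12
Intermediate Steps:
y = -3982710 (y = 4 - 3982714 = -3982710)
p(a, X) = 0 (p(a, X) = 0² = 0)
P(J, D) = -2/11 (P(J, D) = -(J/J + 5/11)/8 = -(1 + 5*(1/11))/8 = -(1 + 5/11)/8 = -⅛*16/11 = -2/11)
H(j, F) = F (H(j, F) = F + 0 = F)
(H(1107, P(24, -10)) - 1219833)*(396044 + y) = (-2/11 - 1219833)*(396044 - 3982710) = -13418165/11*(-3586666) = 48126476187890/11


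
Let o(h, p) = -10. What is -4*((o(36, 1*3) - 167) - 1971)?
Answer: 8592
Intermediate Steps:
-4*((o(36, 1*3) - 167) - 1971) = -4*((-10 - 167) - 1971) = -4*(-177 - 1971) = -4*(-2148) = 8592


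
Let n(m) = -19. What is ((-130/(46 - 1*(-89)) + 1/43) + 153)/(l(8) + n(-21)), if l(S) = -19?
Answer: -88271/22059 ≈ -4.0016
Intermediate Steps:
((-130/(46 - 1*(-89)) + 1/43) + 153)/(l(8) + n(-21)) = ((-130/(46 - 1*(-89)) + 1/43) + 153)/(-19 - 19) = ((-130/(46 + 89) + 1*(1/43)) + 153)/(-38) = ((-130/135 + 1/43) + 153)*(-1/38) = ((-130*1/135 + 1/43) + 153)*(-1/38) = ((-26/27 + 1/43) + 153)*(-1/38) = (-1091/1161 + 153)*(-1/38) = (176542/1161)*(-1/38) = -88271/22059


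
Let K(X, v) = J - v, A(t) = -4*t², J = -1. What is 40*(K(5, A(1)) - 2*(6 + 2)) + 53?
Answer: -467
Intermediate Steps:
K(X, v) = -1 - v
40*(K(5, A(1)) - 2*(6 + 2)) + 53 = 40*((-1 - (-4)*1²) - 2*(6 + 2)) + 53 = 40*((-1 - (-4)) - 2*8) + 53 = 40*((-1 - 1*(-4)) - 16) + 53 = 40*((-1 + 4) - 16) + 53 = 40*(3 - 16) + 53 = 40*(-13) + 53 = -520 + 53 = -467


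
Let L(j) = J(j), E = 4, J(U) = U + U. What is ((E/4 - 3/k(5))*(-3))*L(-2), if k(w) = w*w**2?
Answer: 1464/125 ≈ 11.712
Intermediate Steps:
J(U) = 2*U
k(w) = w**3
L(j) = 2*j
((E/4 - 3/k(5))*(-3))*L(-2) = ((4/4 - 3/(5**3))*(-3))*(2*(-2)) = ((4*(1/4) - 3/125)*(-3))*(-4) = ((1 - 3*1/125)*(-3))*(-4) = ((1 - 3/125)*(-3))*(-4) = ((122/125)*(-3))*(-4) = -366/125*(-4) = 1464/125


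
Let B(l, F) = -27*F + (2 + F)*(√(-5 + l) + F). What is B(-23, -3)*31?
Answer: 2604 - 62*I*√7 ≈ 2604.0 - 164.04*I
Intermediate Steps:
B(l, F) = -27*F + (2 + F)*(F + √(-5 + l))
B(-23, -3)*31 = ((-3)² - 25*(-3) + 2*√(-5 - 23) - 3*√(-5 - 23))*31 = (9 + 75 + 2*√(-28) - 6*I*√7)*31 = (9 + 75 + 2*(2*I*√7) - 6*I*√7)*31 = (9 + 75 + 4*I*√7 - 6*I*√7)*31 = (84 - 2*I*√7)*31 = 2604 - 62*I*√7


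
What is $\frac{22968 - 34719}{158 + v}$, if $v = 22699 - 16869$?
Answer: $- \frac{3917}{1996} \approx -1.9624$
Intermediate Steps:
$v = 5830$ ($v = 22699 - 16869 = 5830$)
$\frac{22968 - 34719}{158 + v} = \frac{22968 - 34719}{158 + 5830} = - \frac{11751}{5988} = \left(-11751\right) \frac{1}{5988} = - \frac{3917}{1996}$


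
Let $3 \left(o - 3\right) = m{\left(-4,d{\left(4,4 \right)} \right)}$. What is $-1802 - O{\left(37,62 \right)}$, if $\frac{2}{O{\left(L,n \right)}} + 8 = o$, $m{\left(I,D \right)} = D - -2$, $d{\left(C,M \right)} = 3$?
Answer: $- \frac{9007}{5} \approx -1801.4$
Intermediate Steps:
$m{\left(I,D \right)} = 2 + D$ ($m{\left(I,D \right)} = D + 2 = 2 + D$)
$o = \frac{14}{3}$ ($o = 3 + \frac{2 + 3}{3} = 3 + \frac{1}{3} \cdot 5 = 3 + \frac{5}{3} = \frac{14}{3} \approx 4.6667$)
$O{\left(L,n \right)} = - \frac{3}{5}$ ($O{\left(L,n \right)} = \frac{2}{-8 + \frac{14}{3}} = \frac{2}{- \frac{10}{3}} = 2 \left(- \frac{3}{10}\right) = - \frac{3}{5}$)
$-1802 - O{\left(37,62 \right)} = -1802 - - \frac{3}{5} = -1802 + \frac{3}{5} = - \frac{9007}{5}$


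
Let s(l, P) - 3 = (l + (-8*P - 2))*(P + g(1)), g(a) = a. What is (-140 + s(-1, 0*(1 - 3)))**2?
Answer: 19600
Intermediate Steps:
s(l, P) = 3 + (1 + P)*(-2 + l - 8*P) (s(l, P) = 3 + (l + (-8*P - 2))*(P + 1) = 3 + (l + (-2 - 8*P))*(1 + P) = 3 + (-2 + l - 8*P)*(1 + P) = 3 + (1 + P)*(-2 + l - 8*P))
(-140 + s(-1, 0*(1 - 3)))**2 = (-140 + (1 - 1 - 0*(1 - 3) - 8*(0*(1 - 3))**2 + (0*(1 - 3))*(-1)))**2 = (-140 + (1 - 1 - 0*(-2) - 8*(0*(-2))**2 + (0*(-2))*(-1)))**2 = (-140 + (1 - 1 - 10*0 - 8*0**2 + 0*(-1)))**2 = (-140 + (1 - 1 + 0 - 8*0 + 0))**2 = (-140 + (1 - 1 + 0 + 0 + 0))**2 = (-140 + 0)**2 = (-140)**2 = 19600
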